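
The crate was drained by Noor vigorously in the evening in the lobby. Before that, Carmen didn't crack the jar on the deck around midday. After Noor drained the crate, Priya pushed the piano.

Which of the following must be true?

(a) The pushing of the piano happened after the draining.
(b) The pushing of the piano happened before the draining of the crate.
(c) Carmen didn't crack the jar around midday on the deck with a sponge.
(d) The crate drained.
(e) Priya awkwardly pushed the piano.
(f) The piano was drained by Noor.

(a), (c), (d)

(a) Entailed — the narrative places the draining before the pushing.
(b) Not entailed — the narrative places the draining before the pushing, not after.
(c) Entailed — under negation, adding a further restriction is entailed: if no such cracking event occurred, none occurred with a sponge either.
(d) Entailed — 'Noor drained the crate' is causative; it entails the inchoative 'the crate drained'.
(e) Not entailed — 'awkwardly' adds information not in the original event.
(f) Not entailed — Noor drained the crate, not the piano; the piano belongs to the pushing event.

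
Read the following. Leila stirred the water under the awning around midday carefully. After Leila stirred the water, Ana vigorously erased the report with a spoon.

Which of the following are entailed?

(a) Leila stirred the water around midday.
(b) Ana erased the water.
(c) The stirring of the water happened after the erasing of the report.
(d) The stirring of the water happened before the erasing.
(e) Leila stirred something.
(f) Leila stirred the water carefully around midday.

(a) Entailed — dropping 'under the awning', 'carefully' leaves a sub-description the original still satisfies.
(b) Not entailed — Ana erased the report, not the water; the water belongs to the stirring event.
(c) Not entailed — the narrative places the stirring before the erasing, not after.
(d) Entailed — the narrative places the stirring before the erasing.
(e) Entailed — every conjunct here is already in the original stirring event.
(f) Entailed — every conjunct here is already in the original stirring event.

(a), (d), (e), (f)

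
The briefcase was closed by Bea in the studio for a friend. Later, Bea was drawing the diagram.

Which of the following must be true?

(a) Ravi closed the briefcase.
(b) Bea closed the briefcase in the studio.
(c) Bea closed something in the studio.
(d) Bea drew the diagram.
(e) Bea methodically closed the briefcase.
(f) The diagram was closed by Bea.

(b), (c)

(a) Not entailed — the passage has Bea closing the briefcase, not Ravi.
(b) Entailed — every conjunct here is already in the original closing event.
(c) Entailed — this follows by dropping conjuncts from the closing event's description.
(d) Not entailed — 'was drawing' is progressive on an accomplishment; it does not entail the completed 'drew'.
(e) Not entailed — 'methodically' adds information not in the original event.
(f) Not entailed — Bea closed the briefcase, not the diagram; the diagram belongs to the drawing event.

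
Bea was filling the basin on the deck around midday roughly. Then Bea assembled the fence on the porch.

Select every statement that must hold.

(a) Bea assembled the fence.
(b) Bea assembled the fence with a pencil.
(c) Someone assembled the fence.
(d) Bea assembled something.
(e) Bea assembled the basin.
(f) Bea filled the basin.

(a), (c), (d)

(a) Entailed — dropping 'on the porch' leaves a sub-description the original still satisfies.
(b) Not entailed — 'with a pencil' adds information not in the original event.
(c) Entailed — this follows by dropping conjuncts from the assembling event's description.
(d) Entailed — this follows by dropping conjuncts from the assembling event's description.
(e) Not entailed — Bea assembled the fence, not the basin; the basin belongs to the filling event.
(f) Not entailed — 'was filling' is progressive on an accomplishment; it does not entail the completed 'filled'.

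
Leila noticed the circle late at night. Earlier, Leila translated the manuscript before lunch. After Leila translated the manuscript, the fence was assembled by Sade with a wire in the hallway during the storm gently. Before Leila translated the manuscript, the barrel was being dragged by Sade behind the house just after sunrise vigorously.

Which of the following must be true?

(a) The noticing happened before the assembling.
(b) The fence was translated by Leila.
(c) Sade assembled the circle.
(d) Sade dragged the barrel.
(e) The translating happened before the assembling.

(d), (e)

(a) Not entailed — the narrative doesn't order the noticing relative to the assembling.
(b) Not entailed — Leila translated the manuscript, not the fence; the fence belongs to the assembling event.
(c) Not entailed — Sade assembled the fence, not the circle; the circle belongs to the noticing event.
(d) Entailed — 'drag' is an activity; 'was dragging' entails that some dragging happened, so 'dragged' holds.
(e) Entailed — the narrative places the translating before the assembling.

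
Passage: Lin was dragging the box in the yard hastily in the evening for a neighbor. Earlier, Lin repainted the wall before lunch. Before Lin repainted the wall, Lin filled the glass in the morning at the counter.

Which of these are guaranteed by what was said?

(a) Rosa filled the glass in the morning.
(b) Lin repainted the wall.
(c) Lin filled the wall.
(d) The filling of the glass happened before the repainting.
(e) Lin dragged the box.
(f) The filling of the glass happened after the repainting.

(b), (d), (e)

(a) Not entailed — the passage has Lin filling the glass, not Rosa.
(b) Entailed — every conjunct here is already in the original repainting event.
(c) Not entailed — Lin filled the glass, not the wall; the wall belongs to the repainting event.
(d) Entailed — the narrative places the filling before the repainting.
(e) Entailed — 'drag' is an activity; 'was dragging' entails that some dragging happened, so 'dragged' holds.
(f) Not entailed — the narrative places the filling before the repainting, not after.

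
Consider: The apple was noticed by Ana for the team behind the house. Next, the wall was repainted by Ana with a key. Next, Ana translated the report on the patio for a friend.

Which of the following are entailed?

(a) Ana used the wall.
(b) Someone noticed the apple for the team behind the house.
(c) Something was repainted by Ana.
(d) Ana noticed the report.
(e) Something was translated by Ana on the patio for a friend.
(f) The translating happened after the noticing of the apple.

(b), (c), (e), (f)

(a) Not entailed — the wall is the patient, not an instrument — Ana used a key.
(b) Entailed — this follows by dropping conjuncts from the noticing event's description.
(c) Entailed — every conjunct here is already in the original repainting event.
(d) Not entailed — Ana noticed the apple, not the report; the report belongs to the translating event.
(e) Entailed — the original entails any weakening of itself; this just generalizes the patient.
(f) Entailed — the narrative places the noticing before the translating.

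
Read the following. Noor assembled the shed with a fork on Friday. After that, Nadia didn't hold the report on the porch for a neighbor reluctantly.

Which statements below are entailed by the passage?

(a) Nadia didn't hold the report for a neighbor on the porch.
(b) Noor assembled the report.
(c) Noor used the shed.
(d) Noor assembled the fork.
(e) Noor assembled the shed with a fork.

(e)

(a) Not entailed — dropping 'reluctantly' under negation is not valid — the original leaves open that Nadia held the report some other way.
(b) Not entailed — Noor assembled the shed, not the report; the report belongs to the holding event.
(c) Not entailed — the shed is the patient, not an instrument — Noor used a fork.
(d) Not entailed — the fork is the instrument, not what was assembled.
(e) Entailed — every conjunct here is already in the original assembling event.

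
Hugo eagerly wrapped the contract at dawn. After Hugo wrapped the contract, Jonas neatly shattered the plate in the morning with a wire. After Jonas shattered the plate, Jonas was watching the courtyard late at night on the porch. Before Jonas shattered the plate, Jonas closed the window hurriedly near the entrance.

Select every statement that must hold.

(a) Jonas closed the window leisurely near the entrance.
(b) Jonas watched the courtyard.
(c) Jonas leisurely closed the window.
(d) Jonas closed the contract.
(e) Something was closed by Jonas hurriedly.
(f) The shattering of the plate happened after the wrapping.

(a) Not entailed — 'leisurely' adds a manner not in (and inconsistent with) the original.
(b) Entailed — 'watch' is an activity; 'was watching' entails that some watching happened, so 'watched' holds.
(c) Not entailed — 'leisurely' adds a manner not in (and inconsistent with) the original.
(d) Not entailed — Jonas closed the window, not the contract; the contract belongs to the wrapping event.
(e) Entailed — every conjunct here is already in the original closing event.
(f) Entailed — the narrative places the wrapping before the shattering.

(b), (e), (f)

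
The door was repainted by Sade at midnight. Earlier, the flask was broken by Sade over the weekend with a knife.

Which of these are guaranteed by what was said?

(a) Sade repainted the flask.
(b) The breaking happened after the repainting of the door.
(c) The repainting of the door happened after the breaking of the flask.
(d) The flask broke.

(c), (d)

(a) Not entailed — Sade repainted the door, not the flask; the flask belongs to the breaking event.
(b) Not entailed — the narrative places the breaking before the repainting, not after.
(c) Entailed — the narrative places the breaking before the repainting.
(d) Entailed — 'Sade broke the flask' is causative; it entails the inchoative 'the flask broke'.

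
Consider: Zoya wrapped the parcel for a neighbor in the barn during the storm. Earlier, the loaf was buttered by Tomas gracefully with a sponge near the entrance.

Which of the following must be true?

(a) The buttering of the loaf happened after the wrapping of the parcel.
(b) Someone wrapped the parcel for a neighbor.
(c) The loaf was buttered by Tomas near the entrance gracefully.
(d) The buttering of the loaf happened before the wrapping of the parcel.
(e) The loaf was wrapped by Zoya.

(b), (c), (d)

(a) Not entailed — the narrative places the buttering before the wrapping, not after.
(b) Entailed — every conjunct here is already in the original wrapping event.
(c) Entailed — the original entails any weakening of itself; this just drops 'with a sponge'.
(d) Entailed — the narrative places the buttering before the wrapping.
(e) Not entailed — Zoya wrapped the parcel, not the loaf; the loaf belongs to the buttering event.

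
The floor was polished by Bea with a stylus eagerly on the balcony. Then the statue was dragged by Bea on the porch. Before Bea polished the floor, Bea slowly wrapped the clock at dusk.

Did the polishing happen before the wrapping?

no

The narrative orders the wrapping before the polishing.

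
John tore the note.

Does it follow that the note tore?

yes

'John tore the note' is the causative; it entails the inchoative 'the note tore'.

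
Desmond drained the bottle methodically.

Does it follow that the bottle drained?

yes

'Desmond drained the bottle' is the causative; it entails the inchoative 'the bottle drained'.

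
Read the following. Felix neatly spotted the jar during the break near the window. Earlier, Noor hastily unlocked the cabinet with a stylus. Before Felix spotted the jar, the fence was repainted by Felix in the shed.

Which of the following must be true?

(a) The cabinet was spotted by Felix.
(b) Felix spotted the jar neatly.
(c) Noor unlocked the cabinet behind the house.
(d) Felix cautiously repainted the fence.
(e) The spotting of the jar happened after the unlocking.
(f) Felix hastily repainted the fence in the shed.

(a) Not entailed — Felix spotted the jar, not the cabinet; the cabinet belongs to the unlocking event.
(b) Entailed — this follows by dropping conjuncts from the spotting event's description.
(c) Not entailed — 'behind the house' adds information not in the original event.
(d) Not entailed — 'cautiously' adds information not in the original event.
(e) Entailed — the narrative places the unlocking before the spotting.
(f) Not entailed — 'hastily' adds information not in the original event.

(b), (e)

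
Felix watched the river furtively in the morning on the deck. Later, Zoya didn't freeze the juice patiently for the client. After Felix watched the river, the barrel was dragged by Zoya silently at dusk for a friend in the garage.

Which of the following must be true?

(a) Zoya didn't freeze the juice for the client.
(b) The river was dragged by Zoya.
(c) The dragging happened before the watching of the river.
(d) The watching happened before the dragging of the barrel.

(a) Not entailed — dropping 'patiently' under negation is not valid — the original leaves open that Zoya froze the juice some other way.
(b) Not entailed — Zoya dragged the barrel, not the river; the river belongs to the watching event.
(c) Not entailed — the narrative places the watching before the dragging, not after.
(d) Entailed — the narrative places the watching before the dragging.

(d)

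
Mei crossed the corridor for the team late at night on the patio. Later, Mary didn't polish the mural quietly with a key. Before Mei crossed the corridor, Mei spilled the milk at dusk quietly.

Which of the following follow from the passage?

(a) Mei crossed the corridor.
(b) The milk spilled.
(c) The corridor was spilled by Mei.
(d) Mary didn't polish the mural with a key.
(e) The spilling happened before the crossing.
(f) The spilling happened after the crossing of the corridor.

(a), (b), (e)

(a) Entailed — the original entails any weakening of itself; this just drops 'on the patio', 'for the team', 'late at night'.
(b) Entailed — 'Mei spilled the milk' is causative; it entails the inchoative 'the milk spilled'.
(c) Not entailed — Mei spilled the milk, not the corridor; the corridor belongs to the crossing event.
(d) Not entailed — dropping 'quietly' under negation is not valid — the original leaves open that Mary polished the mural some other way.
(e) Entailed — the narrative places the spilling before the crossing.
(f) Not entailed — the narrative places the spilling before the crossing, not after.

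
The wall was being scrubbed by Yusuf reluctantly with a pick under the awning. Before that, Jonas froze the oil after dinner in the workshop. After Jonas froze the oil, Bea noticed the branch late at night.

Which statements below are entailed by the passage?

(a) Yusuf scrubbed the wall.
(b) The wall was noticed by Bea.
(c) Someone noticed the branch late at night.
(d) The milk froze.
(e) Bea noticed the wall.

(a), (c)

(a) Entailed — 'scrub' is an activity; 'was scrubbing' entails that some scrubbing happened, so 'scrubbed' holds.
(b) Not entailed — Bea noticed the branch, not the wall; the wall belongs to the scrubbing event.
(c) Entailed — the original entails any weakening of itself; this just generalizes the agent.
(d) Not entailed — the oil is what froze, not the milk.
(e) Not entailed — Bea noticed the branch, not the wall; the wall belongs to the scrubbing event.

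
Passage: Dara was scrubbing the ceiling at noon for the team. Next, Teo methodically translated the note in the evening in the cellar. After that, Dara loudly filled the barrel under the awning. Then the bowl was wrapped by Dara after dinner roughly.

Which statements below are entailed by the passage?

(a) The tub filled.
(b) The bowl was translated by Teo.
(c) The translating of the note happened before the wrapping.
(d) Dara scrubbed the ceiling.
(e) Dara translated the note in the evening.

(c), (d)

(a) Not entailed — the barrel is what filled, not the tub.
(b) Not entailed — Teo translated the note, not the bowl; the bowl belongs to the wrapping event.
(c) Entailed — the narrative places the translating before the wrapping.
(d) Entailed — 'scrub' is an activity; 'was scrubbing' entails that some scrubbing happened, so 'scrubbed' holds.
(e) Not entailed — the passage has Teo translating the note, not Dara.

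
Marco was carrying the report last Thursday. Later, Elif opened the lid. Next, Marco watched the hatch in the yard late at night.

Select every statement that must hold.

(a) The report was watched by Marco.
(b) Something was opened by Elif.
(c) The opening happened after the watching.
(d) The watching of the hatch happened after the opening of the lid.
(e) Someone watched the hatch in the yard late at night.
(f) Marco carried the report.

(b), (d), (e), (f)

(a) Not entailed — Marco watched the hatch, not the report; the report belongs to the carrying event.
(b) Entailed — this follows by dropping conjuncts from the opening event's description.
(c) Not entailed — the narrative places the opening before the watching, not after.
(d) Entailed — the narrative places the opening before the watching.
(e) Entailed — this follows by dropping conjuncts from the watching event's description.
(f) Entailed — 'carry' is an activity; 'was carrying' entails that some carrying happened, so 'carried' holds.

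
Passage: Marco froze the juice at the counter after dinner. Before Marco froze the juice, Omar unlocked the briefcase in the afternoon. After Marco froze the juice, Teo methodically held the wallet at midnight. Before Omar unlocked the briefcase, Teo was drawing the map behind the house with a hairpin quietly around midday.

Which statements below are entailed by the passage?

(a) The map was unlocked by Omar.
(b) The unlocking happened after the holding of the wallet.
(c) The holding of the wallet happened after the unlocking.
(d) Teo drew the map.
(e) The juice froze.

(c), (e)

(a) Not entailed — Omar unlocked the briefcase, not the map; the map belongs to the drawing event.
(b) Not entailed — the narrative places the unlocking before the holding, not after.
(c) Entailed — the narrative places the unlocking before the holding.
(d) Not entailed — 'was drawing' is progressive on an accomplishment; it does not entail the completed 'drew'.
(e) Entailed — 'Marco froze the juice' is causative; it entails the inchoative 'the juice froze'.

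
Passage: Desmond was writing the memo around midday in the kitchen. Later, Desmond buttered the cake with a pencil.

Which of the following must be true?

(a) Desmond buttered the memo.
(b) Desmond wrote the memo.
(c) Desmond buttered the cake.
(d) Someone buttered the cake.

(a) Not entailed — Desmond buttered the cake, not the memo; the memo belongs to the writing event.
(b) Not entailed — 'was writing' is progressive on an accomplishment; it does not entail the completed 'wrote'.
(c) Entailed — the original entails any weakening of itself; this just drops 'with a pencil'.
(d) Entailed — every conjunct here is already in the original buttering event.

(c), (d)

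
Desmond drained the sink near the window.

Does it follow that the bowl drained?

no

Nothing is said about any bowl; only the sink is affected.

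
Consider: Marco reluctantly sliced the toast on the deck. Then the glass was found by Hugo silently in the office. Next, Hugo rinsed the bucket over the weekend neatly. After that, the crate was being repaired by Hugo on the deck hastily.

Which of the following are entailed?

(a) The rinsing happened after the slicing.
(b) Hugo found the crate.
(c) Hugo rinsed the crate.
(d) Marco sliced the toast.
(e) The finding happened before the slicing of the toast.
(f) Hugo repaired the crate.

(a), (d)

(a) Entailed — the narrative places the slicing before the rinsing.
(b) Not entailed — Hugo found the glass, not the crate; the crate belongs to the repairing event.
(c) Not entailed — Hugo rinsed the bucket, not the crate; the crate belongs to the repairing event.
(d) Entailed — every conjunct here is already in the original slicing event.
(e) Not entailed — the narrative places the slicing before the finding, not after.
(f) Not entailed — 'was repairing' is progressive on an accomplishment; it does not entail the completed 'repaired'.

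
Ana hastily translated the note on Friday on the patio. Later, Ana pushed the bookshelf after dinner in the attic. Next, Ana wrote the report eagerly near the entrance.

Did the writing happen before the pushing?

no

The narrative orders the pushing before the writing.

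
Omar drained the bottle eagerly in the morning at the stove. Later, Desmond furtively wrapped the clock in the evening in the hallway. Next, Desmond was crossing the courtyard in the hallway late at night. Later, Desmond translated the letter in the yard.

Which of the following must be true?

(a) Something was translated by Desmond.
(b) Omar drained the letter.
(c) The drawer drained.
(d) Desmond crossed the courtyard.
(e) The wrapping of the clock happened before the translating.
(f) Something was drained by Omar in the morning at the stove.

(a), (e), (f)

(a) Entailed — dropping 'in the yard' and generalizing the patient leaves a sub-description the original still satisfies.
(b) Not entailed — Omar drained the bottle, not the letter; the letter belongs to the translating event.
(c) Not entailed — the bottle is what drained, not the drawer.
(d) Not entailed — 'was crossing' is progressive on an accomplishment; it does not entail the completed 'crossed'.
(e) Entailed — the narrative places the wrapping before the translating.
(f) Entailed — every conjunct here is already in the original draining event.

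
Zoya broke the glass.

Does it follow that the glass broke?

yes

'Zoya broke the glass' is the causative; it entails the inchoative 'the glass broke'.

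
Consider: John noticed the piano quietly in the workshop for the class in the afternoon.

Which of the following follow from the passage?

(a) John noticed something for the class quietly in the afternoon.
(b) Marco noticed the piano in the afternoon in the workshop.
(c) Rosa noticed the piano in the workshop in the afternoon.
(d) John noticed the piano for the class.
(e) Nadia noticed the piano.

(a) Entailed — dropping 'in the workshop' and generalizing the patient leaves a sub-description the original still satisfies.
(b) Not entailed — the passage has John noticing the piano, not Marco.
(c) Not entailed — the passage has John noticing the piano, not Rosa.
(d) Entailed — this follows by dropping conjuncts from the noticing event's description.
(e) Not entailed — the passage has John noticing the piano, not Nadia.

(a), (d)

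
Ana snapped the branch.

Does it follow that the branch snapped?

'Ana snapped the branch' is the causative; it entails the inchoative 'the branch snapped'.

yes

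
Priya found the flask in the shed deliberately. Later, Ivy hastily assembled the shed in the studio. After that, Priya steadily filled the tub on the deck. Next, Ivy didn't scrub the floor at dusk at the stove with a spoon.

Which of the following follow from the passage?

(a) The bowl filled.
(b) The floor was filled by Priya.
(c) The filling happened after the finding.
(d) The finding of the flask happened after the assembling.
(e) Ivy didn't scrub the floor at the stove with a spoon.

(c)

(a) Not entailed — the tub is what filled, not the bowl.
(b) Not entailed — Priya filled the tub, not the floor; the floor belongs to the scrubbing event.
(c) Entailed — the narrative places the finding before the filling.
(d) Not entailed — the narrative places the finding before the assembling, not after.
(e) Not entailed — dropping 'at dusk' under negation is not valid — the original leaves open that Ivy scrubbed the floor some other way.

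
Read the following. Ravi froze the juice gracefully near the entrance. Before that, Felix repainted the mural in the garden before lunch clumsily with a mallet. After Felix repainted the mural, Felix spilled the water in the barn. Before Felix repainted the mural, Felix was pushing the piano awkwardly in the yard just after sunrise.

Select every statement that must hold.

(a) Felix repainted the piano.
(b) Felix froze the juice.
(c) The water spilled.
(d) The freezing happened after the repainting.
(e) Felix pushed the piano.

(c), (d), (e)

(a) Not entailed — Felix repainted the mural, not the piano; the piano belongs to the pushing event.
(b) Not entailed — the passage has Ravi freezing the juice, not Felix.
(c) Entailed — 'Felix spilled the water' is causative; it entails the inchoative 'the water spilled'.
(d) Entailed — the narrative places the repainting before the freezing.
(e) Entailed — 'push' is an activity; 'was pushing' entails that some pushing happened, so 'pushed' holds.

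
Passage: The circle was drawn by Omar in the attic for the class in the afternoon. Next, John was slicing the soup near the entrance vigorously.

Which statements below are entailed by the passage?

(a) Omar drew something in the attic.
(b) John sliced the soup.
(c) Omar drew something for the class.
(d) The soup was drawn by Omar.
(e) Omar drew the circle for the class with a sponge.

(a) Entailed — the original entails any weakening of itself; this just drops 'in the afternoon', 'for the class' and generalizes the patient.
(b) Not entailed — 'was slicing' is progressive on an accomplishment; it does not entail the completed 'sliced'.
(c) Entailed — this follows by dropping conjuncts from the drawing event's description.
(d) Not entailed — Omar drew the circle, not the soup; the soup belongs to the slicing event.
(e) Not entailed — 'with a sponge' adds information not in the original event.

(a), (c)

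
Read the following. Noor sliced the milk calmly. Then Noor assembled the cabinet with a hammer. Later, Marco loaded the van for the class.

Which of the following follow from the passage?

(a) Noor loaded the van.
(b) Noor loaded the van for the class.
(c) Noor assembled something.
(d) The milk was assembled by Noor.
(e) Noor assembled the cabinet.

(c), (e)

(a) Not entailed — the passage has Marco loading the van, not Noor.
(b) Not entailed — the passage has Marco loading the van, not Noor.
(c) Entailed — the original entails any weakening of itself; this just drops 'with a hammer' and generalizes the patient.
(d) Not entailed — Noor assembled the cabinet, not the milk; the milk belongs to the slicing event.
(e) Entailed — this follows by dropping conjuncts from the assembling event's description.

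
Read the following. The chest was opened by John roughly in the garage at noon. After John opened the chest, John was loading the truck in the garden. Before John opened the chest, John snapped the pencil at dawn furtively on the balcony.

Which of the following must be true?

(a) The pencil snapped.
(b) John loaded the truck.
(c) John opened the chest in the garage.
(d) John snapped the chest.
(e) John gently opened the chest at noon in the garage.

(a) Entailed — 'John snapped the pencil' is causative; it entails the inchoative 'the pencil snapped'.
(b) Not entailed — 'was loading' is progressive on an accomplishment; it does not entail the completed 'loaded'.
(c) Entailed — this follows by dropping conjuncts from the opening event's description.
(d) Not entailed — John snapped the pencil, not the chest; the chest belongs to the opening event.
(e) Not entailed — 'gently' adds a manner not in (and inconsistent with) the original.

(a), (c)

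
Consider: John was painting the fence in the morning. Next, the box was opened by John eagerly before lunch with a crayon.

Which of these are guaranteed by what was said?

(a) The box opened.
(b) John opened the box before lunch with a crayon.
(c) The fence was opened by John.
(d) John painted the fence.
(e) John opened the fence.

(a) Entailed — 'John opened the box' is causative; it entails the inchoative 'the box opened'.
(b) Entailed — dropping 'eagerly' leaves a sub-description the original still satisfies.
(c) Not entailed — John opened the box, not the fence; the fence belongs to the painting event.
(d) Not entailed — 'was painting' is progressive on an accomplishment; it does not entail the completed 'painted'.
(e) Not entailed — John opened the box, not the fence; the fence belongs to the painting event.

(a), (b)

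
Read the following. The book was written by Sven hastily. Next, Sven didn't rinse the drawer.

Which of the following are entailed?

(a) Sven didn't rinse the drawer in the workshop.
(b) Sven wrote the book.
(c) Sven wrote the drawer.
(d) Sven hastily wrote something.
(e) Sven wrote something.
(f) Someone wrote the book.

(a) Entailed — under negation, adding a further restriction is entailed: if no such rinsing event occurred, none occurred in the workshop either.
(b) Entailed — every conjunct here is already in the original writing event.
(c) Not entailed — Sven wrote the book, not the drawer; the drawer belongs to the rinsing event.
(d) Entailed — the original entails any weakening of itself; this just generalizes the patient.
(e) Entailed — every conjunct here is already in the original writing event.
(f) Entailed — this follows by dropping conjuncts from the writing event's description.

(a), (b), (d), (e), (f)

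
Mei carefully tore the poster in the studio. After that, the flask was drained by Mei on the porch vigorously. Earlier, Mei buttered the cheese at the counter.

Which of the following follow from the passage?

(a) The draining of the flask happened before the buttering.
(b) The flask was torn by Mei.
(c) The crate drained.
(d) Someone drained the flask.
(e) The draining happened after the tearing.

(a) Not entailed — the narrative places the buttering before the draining, not after.
(b) Not entailed — Mei tore the poster, not the flask; the flask belongs to the draining event.
(c) Not entailed — the flask is what drained, not the crate.
(d) Entailed — every conjunct here is already in the original draining event.
(e) Entailed — the narrative places the tearing before the draining.

(d), (e)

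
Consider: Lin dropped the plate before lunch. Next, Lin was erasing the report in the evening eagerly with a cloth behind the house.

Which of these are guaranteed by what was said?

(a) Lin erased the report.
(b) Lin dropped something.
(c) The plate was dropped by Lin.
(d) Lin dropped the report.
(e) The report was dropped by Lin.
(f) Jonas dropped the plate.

(a) Not entailed — 'was erasing' is progressive on an accomplishment; it does not entail the completed 'erased'.
(b) Entailed — this follows by dropping conjuncts from the dropping event's description.
(c) Entailed — every conjunct here is already in the original dropping event.
(d) Not entailed — Lin dropped the plate, not the report; the report belongs to the erasing event.
(e) Not entailed — Lin dropped the plate, not the report; the report belongs to the erasing event.
(f) Not entailed — the passage has Lin dropping the plate, not Jonas.

(b), (c)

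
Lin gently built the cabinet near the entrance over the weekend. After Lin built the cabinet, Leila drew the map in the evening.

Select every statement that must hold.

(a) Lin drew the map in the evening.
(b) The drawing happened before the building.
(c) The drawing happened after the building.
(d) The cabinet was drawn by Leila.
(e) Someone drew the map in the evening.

(c), (e)

(a) Not entailed — the passage has Leila drawing the map, not Lin.
(b) Not entailed — the narrative places the building before the drawing, not after.
(c) Entailed — the narrative places the building before the drawing.
(d) Not entailed — Leila drew the map, not the cabinet; the cabinet belongs to the building event.
(e) Entailed — generalizing the agent leaves a sub-description the original still satisfies.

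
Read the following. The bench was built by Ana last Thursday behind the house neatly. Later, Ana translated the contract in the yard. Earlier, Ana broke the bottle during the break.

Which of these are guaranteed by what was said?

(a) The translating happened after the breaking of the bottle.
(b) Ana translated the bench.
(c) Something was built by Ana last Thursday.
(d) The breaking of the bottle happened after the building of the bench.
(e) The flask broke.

(a), (c)

(a) Entailed — the narrative places the breaking before the translating.
(b) Not entailed — Ana translated the contract, not the bench; the bench belongs to the building event.
(c) Entailed — this follows by dropping conjuncts from the building event's description.
(d) Not entailed — the narrative doesn't order the building relative to the breaking.
(e) Not entailed — the bottle is what broke, not the flask.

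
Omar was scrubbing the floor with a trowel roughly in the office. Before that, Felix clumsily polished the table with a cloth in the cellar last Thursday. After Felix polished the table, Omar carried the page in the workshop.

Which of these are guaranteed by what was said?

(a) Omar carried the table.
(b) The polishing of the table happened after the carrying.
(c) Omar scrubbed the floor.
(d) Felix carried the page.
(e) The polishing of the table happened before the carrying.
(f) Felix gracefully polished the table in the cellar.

(a) Not entailed — Omar carried the page, not the table; the table belongs to the polishing event.
(b) Not entailed — the narrative places the polishing before the carrying, not after.
(c) Entailed — 'scrub' is an activity; 'was scrubbing' entails that some scrubbing happened, so 'scrubbed' holds.
(d) Not entailed — the passage has Omar carrying the page, not Felix.
(e) Entailed — the narrative places the polishing before the carrying.
(f) Not entailed — 'gracefully' adds a manner not in (and inconsistent with) the original.

(c), (e)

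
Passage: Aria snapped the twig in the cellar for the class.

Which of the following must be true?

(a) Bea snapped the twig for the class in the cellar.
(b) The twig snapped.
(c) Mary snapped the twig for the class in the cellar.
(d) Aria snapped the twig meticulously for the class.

(a) Not entailed — the passage has Aria snapping the twig, not Bea.
(b) Entailed — 'Aria snapped the twig' is causative; it entails the inchoative 'the twig snapped'.
(c) Not entailed — the passage has Aria snapping the twig, not Mary.
(d) Not entailed — 'meticulously' adds information not in the original event.

(b)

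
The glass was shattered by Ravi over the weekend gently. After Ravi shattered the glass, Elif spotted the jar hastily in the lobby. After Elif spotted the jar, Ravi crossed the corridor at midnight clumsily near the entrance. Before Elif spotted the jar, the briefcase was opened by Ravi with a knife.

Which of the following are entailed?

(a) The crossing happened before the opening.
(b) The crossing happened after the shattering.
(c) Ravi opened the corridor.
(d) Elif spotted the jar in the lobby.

(a) Not entailed — the narrative places the opening before the crossing, not after.
(b) Entailed — the narrative places the shattering before the crossing.
(c) Not entailed — Ravi opened the briefcase, not the corridor; the corridor belongs to the crossing event.
(d) Entailed — the original entails any weakening of itself; this just drops 'hastily'.

(b), (d)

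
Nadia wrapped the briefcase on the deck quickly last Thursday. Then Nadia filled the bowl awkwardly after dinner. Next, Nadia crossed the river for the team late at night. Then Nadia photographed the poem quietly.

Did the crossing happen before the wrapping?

no

The narrative orders the wrapping before the crossing.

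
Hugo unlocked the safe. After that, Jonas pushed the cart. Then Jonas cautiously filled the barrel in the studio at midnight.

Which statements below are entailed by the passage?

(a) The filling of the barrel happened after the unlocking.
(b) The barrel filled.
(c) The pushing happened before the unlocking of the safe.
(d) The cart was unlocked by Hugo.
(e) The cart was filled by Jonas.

(a), (b)

(a) Entailed — the narrative places the unlocking before the filling.
(b) Entailed — 'Jonas filled the barrel' is causative; it entails the inchoative 'the barrel filled'.
(c) Not entailed — the narrative places the unlocking before the pushing, not after.
(d) Not entailed — Hugo unlocked the safe, not the cart; the cart belongs to the pushing event.
(e) Not entailed — Jonas filled the barrel, not the cart; the cart belongs to the pushing event.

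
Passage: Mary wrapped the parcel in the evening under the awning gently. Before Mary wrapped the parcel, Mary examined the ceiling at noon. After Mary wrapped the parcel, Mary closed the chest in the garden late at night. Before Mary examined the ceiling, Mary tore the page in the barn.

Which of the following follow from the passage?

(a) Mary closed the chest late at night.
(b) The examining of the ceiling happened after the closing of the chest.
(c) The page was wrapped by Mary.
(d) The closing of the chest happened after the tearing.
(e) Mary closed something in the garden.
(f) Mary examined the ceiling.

(a), (d), (e), (f)

(a) Entailed — every conjunct here is already in the original closing event.
(b) Not entailed — the narrative places the examining before the closing, not after.
(c) Not entailed — Mary wrapped the parcel, not the page; the page belongs to the tearing event.
(d) Entailed — the narrative places the tearing before the closing.
(e) Entailed — dropping 'late at night' and generalizing the patient leaves a sub-description the original still satisfies.
(f) Entailed — this follows by dropping conjuncts from the examining event's description.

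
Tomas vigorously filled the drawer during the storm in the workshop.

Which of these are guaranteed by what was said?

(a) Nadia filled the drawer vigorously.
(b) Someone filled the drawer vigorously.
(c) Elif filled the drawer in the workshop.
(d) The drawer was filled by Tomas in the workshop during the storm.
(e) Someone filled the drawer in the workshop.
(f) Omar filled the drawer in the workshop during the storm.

(b), (d), (e)

(a) Not entailed — the passage has Tomas filling the drawer, not Nadia.
(b) Entailed — dropping 'in the workshop', 'during the storm' and generalizing the agent leaves a sub-description the original still satisfies.
(c) Not entailed — the passage has Tomas filling the drawer, not Elif.
(d) Entailed — dropping 'vigorously' leaves a sub-description the original still satisfies.
(e) Entailed — dropping 'vigorously', 'during the storm' and generalizing the agent leaves a sub-description the original still satisfies.
(f) Not entailed — the passage has Tomas filling the drawer, not Omar.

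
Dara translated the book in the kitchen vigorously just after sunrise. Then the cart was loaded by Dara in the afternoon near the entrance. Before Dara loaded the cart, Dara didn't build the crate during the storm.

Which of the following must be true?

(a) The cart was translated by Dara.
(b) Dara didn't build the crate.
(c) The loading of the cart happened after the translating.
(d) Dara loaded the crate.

(a) Not entailed — Dara translated the book, not the cart; the cart belongs to the loading event.
(b) Not entailed — dropping 'during the storm' under negation is not valid — the original leaves open that Dara built the crate some other way.
(c) Entailed — the narrative places the translating before the loading.
(d) Not entailed — Dara loaded the cart, not the crate; the crate belongs to the building event.

(c)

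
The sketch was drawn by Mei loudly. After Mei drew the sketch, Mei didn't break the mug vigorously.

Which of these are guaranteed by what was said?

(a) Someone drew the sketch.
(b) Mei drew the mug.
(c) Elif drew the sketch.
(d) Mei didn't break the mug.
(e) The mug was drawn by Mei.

(a)

(a) Entailed — this follows by dropping conjuncts from the drawing event's description.
(b) Not entailed — Mei drew the sketch, not the mug; the mug belongs to the breaking event.
(c) Not entailed — the passage has Mei drawing the sketch, not Elif.
(d) Not entailed — dropping 'vigorously' under negation is not valid — the original leaves open that Mei broke the mug some other way.
(e) Not entailed — Mei drew the sketch, not the mug; the mug belongs to the breaking event.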